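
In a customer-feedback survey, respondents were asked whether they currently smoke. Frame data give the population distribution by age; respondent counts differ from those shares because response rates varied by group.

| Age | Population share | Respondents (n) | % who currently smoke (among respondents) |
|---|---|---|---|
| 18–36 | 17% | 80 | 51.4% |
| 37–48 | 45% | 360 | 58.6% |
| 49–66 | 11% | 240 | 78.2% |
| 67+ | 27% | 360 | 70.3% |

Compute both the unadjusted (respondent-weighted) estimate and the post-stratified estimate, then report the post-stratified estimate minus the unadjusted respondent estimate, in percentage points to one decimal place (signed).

Naive respondent-only estimate (weights = respondent counts):
  (80/1040)×51.4 + (360/1040)×58.6 + (240/1040)×78.2 + (360/1040)×70.3 = 66.6192%
Post-stratified estimate weights by population shares:
  0.17×51.4 + 0.45×58.6 + 0.11×78.2 + 0.27×70.3 = 62.691%
Difference = 62.691 − 66.6192 = -3.9282 pp.

-3.9 percentage points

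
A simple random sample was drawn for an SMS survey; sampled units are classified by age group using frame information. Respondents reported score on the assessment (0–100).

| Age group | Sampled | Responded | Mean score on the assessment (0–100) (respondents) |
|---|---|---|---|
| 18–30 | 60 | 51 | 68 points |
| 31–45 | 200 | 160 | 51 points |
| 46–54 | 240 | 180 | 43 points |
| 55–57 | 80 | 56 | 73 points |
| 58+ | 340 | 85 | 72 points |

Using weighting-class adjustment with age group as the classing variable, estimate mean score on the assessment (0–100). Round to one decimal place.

Class response rates: 18–30 51/60 = 85%, 31–45 160/200 = 80%, 46–54 180/240 = 75%, 55–57 56/80 = 70%, 58+ 85/340 = 25%.
Inverse-response-rate weighting restores each class to its sampled count, so class totals weight by n_sampled:
  18–30: 60 × 68 = 4080
  31–45: 200 × 51 = 10,200
  46–54: 240 × 43 = 10,320
  55–57: 80 × 73 = 5840
  58+: 340 × 72 = 24,480
Adjusted estimate = 54,920 / 920 = 59.6957 → 59.7.

59.7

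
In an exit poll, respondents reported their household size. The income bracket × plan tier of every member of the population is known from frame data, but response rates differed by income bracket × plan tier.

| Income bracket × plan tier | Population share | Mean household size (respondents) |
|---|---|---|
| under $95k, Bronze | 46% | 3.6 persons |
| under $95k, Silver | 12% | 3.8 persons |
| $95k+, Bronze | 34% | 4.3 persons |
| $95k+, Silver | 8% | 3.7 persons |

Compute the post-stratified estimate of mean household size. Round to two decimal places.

Reweight to the known income bracket × plan tier distribution:
  under $95k, Bronze: 0.46 × 3.6 = 1.656
  under $95k, Silver: 0.12 × 3.8 = 0.456
  $95k+, Bronze: 0.34 × 4.3 = 1.462
  $95k+, Silver: 0.08 × 3.7 = 0.296
Post-stratified estimate = 3.87 → 3.87.

3.87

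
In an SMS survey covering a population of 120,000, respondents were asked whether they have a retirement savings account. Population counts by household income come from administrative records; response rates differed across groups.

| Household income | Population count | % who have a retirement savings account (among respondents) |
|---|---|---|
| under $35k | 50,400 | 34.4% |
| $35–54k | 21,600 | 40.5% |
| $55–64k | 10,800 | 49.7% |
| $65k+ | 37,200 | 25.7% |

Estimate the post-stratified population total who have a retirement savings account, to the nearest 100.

Apply each group's respondent rate to its population count:
  under $35k: 50,400 × 34.4% = 17337.6
  $35–54k: 21,600 × 40.5% = 8748
  $55–64k: 10,800 × 49.7% = 5367.6
  $65k+: 37,200 × 25.7% = 9560.4
Estimated total = 41013.6 → 41,000.

41,000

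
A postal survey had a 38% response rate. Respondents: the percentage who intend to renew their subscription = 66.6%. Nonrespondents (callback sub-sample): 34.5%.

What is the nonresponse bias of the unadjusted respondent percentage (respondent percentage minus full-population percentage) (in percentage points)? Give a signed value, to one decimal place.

Nonresponse fraction = 1 − 0.38 = 0.62.
Bias = (nonresponse fraction) × (respondent percentage − nonrespondent percentage)
     = 0.62 × (66.6 − 34.5) = 0.62 × 32.1 = 19.902.

+19.9 percentage points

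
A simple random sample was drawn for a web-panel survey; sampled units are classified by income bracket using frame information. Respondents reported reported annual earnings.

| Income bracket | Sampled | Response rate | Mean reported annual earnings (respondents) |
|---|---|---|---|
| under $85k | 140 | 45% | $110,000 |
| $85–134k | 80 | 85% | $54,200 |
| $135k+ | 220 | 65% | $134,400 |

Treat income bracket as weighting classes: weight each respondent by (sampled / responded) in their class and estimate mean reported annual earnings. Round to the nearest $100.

Each respondent's weight = sampled/responded in their class; summing within a class gives n_sampled, so:
  under $85k: 140 × 110,000 = 15,400,000
  $85–134k: 80 × 54,200 = 4,336,000
  $135k+: 220 × 134,400 = 29,568,000
Adjusted estimate = 49,304,000 / 440 = 112055 → $112,100.

$112,100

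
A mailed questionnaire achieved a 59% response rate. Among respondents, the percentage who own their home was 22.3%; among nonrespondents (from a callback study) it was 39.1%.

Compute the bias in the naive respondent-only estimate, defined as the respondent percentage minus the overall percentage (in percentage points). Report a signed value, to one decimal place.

-6.9 percentage points

Nonresponse fraction = 1 − 0.59 = 0.41.
Bias = (nonresponse fraction) × (respondent percentage − nonrespondent percentage)
     = 0.41 × (22.3 − 39.1) = 0.41 × -16.8 = -6.888.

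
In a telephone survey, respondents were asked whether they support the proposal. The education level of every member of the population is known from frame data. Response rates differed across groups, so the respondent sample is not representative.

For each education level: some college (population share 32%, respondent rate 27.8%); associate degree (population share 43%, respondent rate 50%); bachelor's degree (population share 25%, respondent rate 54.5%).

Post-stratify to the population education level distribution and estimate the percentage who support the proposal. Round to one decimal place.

Each cell contributes population-share × respondent value:
  some college: 0.32 × 27.8 = 8.896
  associate degree: 0.43 × 50 = 21.5
  bachelor's degree: 0.25 × 54.5 = 13.625
Post-stratified estimate = 44.021 → 44.0%.

44.0%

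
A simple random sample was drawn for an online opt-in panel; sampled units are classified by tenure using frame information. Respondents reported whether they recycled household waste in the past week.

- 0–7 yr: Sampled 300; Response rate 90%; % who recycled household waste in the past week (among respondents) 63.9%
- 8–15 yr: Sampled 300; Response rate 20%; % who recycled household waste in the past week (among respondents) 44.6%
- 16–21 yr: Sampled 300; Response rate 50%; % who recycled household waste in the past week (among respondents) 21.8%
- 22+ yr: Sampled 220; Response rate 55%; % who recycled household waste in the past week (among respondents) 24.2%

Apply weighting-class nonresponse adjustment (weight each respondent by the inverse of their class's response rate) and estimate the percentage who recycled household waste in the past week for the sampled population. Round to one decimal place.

39.7%

Each respondent's weight = sampled/responded in their class; summing within a class gives n_sampled, so:
  0–7 yr: 300 × 63.9 = 19,170
  8–15 yr: 300 × 44.6 = 13,380
  16–21 yr: 300 × 21.8 = 6540
  22+ yr: 220 × 24.2 = 5324
Adjusted estimate = 44,414 / 1,120 = 39.6554 → 39.7%.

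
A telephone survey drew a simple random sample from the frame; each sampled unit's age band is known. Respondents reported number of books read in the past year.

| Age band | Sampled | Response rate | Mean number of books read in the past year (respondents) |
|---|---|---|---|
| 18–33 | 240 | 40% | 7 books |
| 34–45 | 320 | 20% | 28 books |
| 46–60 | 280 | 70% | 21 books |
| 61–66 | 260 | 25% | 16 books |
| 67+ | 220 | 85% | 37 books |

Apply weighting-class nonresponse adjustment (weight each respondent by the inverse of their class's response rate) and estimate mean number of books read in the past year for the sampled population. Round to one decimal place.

Inverse-response-rate weighting restores each class to its sampled count, so class totals weight by n_sampled:
  18–33: 240 × 7 = 1680
  34–45: 320 × 28 = 8960
  46–60: 280 × 21 = 5880
  61–66: 260 × 16 = 4160
  67+: 220 × 37 = 8140
Adjusted estimate = 28,820 / 1,320 = 21.8333 → 21.8.

21.8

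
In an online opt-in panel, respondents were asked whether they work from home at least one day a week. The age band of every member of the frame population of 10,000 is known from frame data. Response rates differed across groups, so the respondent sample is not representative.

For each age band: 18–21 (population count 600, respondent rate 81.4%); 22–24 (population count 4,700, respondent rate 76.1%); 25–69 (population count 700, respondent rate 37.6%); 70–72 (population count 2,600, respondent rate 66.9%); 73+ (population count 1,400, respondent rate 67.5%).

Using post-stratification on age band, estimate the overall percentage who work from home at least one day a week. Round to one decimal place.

Weight each group's respondent value by its population share:
  18–21: (600/10,000) × 81.4 = 4.884
  22–24: (4,700/10,000) × 76.1 = 35.767
  25–69: (700/10,000) × 37.6 = 2.632
  70–72: (2,600/10,000) × 66.9 = 17.394
  73+: (1,400/10,000) × 67.5 = 9.45
Post-stratified estimate = 70.127 → 70.1%.

70.1%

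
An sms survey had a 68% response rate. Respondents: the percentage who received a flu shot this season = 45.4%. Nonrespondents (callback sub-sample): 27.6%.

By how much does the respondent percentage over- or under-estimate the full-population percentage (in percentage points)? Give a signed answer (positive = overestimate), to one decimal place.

+5.7 percentage points

Nonresponse fraction = 1 − 0.68 = 0.32.
Bias = (nonresponse fraction) × (respondent percentage − nonrespondent percentage)
     = 0.32 × (45.4 − 27.6) = 0.32 × 17.8 = 5.696.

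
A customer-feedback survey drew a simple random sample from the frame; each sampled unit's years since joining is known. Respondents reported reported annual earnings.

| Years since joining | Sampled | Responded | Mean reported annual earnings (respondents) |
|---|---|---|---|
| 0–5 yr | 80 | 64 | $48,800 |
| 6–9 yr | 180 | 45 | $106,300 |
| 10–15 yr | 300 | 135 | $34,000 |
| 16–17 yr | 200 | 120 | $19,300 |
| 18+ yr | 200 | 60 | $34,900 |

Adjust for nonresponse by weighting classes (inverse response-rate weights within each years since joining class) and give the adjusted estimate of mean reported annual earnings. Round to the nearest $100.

Class response rates: 0–5 yr 64/80 = 80%, 6–9 yr 45/180 = 25%, 10–15 yr 135/300 = 45%, 16–17 yr 120/200 = 60%, 18+ yr 60/200 = 30%.
Each respondent's weight = sampled/responded in their class; summing within a class gives n_sampled, so:
  0–5 yr: 80 × 48,800 = 3,904,000
  6–9 yr: 180 × 106,300 = 19,134,000
  10–15 yr: 300 × 34,000 = 10,200,000
  16–17 yr: 200 × 19,300 = 3,860,000
  18+ yr: 200 × 34,900 = 6,980,000
Adjusted estimate = 44,078,000 / 960 = 45914.6 → $45,900.

$45,900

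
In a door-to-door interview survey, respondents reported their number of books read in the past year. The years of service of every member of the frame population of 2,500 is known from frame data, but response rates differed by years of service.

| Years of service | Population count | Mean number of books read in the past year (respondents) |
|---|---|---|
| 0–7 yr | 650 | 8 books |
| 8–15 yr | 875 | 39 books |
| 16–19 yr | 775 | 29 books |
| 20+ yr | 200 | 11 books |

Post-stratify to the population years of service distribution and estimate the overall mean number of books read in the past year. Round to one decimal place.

25.6

Weight each group's respondent value by its population share:
  0–7 yr: (650/2,500) × 8 = 2.08
  8–15 yr: (875/2,500) × 39 = 13.65
  16–19 yr: (775/2,500) × 29 = 8.99
  20+ yr: (200/2,500) × 11 = 0.88
Post-stratified estimate = 25.6 → 25.6.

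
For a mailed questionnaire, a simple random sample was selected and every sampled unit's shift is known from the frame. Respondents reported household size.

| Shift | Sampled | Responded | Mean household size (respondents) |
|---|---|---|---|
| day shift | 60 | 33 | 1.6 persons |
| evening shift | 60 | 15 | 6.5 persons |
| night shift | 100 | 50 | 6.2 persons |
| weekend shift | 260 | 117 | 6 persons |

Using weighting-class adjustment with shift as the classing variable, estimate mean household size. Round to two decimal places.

5.55

Response rates by class: day shift 33/60 = 55%, evening shift 15/60 = 25%, night shift 50/100 = 50%, weekend shift 117/260 = 45%.
Weighting each respondent by the inverse class response rate inflates each class back to its sampled size, so the class weight is n_sampled:
  day shift: 60 × 1.6 = 96
  evening shift: 60 × 6.5 = 390
  night shift: 100 × 6.2 = 620
  weekend shift: 260 × 6 = 1560
Adjusted estimate = 2666 / 480 = 5.55417 → 5.55.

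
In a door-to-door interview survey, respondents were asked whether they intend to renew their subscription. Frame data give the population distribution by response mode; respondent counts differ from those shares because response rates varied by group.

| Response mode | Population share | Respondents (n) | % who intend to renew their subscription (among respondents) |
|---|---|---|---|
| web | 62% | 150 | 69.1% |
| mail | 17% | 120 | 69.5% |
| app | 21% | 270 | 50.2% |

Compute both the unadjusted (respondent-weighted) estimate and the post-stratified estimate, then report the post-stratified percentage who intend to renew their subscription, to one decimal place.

65.2%

Without adjustment, the pooled respondent share is:
  (150/540)×69.1 + (120/540)×69.5 + (270/540)×50.2 = 59.7389%
Post-stratifying to population shares instead:
  0.62×69.1 + 0.17×69.5 + 0.21×50.2 = 65.199%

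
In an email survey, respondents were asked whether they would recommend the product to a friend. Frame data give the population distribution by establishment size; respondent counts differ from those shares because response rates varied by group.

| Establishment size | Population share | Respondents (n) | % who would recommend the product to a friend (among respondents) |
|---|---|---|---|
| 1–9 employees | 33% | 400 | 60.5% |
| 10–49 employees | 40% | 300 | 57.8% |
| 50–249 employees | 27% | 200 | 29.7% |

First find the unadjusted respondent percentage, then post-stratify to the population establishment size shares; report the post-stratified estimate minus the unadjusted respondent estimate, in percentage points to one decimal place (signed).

Unadjusted (pooled respondent) estimate weights by respondent counts:
  (400/900)×60.5 + (300/900)×57.8 + (200/900)×29.7 = 52.7556%
Reweighting by population establishment size shares:
  0.33×60.5 + 0.4×57.8 + 0.27×29.7 = 51.104%
Difference = 51.104 − 52.7556 = -1.6516 pp.

-1.7 percentage points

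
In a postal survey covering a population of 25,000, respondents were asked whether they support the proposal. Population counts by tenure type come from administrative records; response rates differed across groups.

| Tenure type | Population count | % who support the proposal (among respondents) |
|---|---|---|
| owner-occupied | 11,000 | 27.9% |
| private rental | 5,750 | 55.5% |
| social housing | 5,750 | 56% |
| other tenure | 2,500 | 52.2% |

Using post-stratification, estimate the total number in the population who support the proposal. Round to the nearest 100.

10,800

Estimated count per cell = population count × respondent percentage:
  owner-occupied: 11,000 × 27.9% = 3069
  private rental: 5,750 × 55.5% = 3191.25
  social housing: 5,750 × 56% = 3220
  other tenure: 2,500 × 52.2% = 1305
Estimated total = 10785.2 → 10,800.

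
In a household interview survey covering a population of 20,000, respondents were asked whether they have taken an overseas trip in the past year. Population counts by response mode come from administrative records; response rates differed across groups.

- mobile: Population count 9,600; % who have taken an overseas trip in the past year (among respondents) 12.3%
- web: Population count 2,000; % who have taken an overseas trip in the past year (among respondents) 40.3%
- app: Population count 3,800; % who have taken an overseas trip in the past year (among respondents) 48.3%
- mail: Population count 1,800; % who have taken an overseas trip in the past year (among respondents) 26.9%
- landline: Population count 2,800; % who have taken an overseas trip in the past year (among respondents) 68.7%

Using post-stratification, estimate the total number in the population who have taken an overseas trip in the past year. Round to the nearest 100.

6,200

Apply each group's respondent rate to its population count:
  mobile: 9,600 × 12.3% = 1180.8
  web: 2,000 × 40.3% = 806
  app: 3,800 × 48.3% = 1835.4
  mail: 1,800 × 26.9% = 484.2
  landline: 2,800 × 68.7% = 1923.6
Estimated total = 6230 → 6,200.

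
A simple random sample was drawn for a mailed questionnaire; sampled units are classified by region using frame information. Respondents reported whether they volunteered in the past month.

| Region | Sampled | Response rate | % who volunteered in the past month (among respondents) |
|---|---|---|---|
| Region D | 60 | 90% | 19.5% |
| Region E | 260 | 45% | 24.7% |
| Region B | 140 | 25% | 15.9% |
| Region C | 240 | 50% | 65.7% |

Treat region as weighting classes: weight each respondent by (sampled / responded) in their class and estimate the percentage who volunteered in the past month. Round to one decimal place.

36.6%

With weight = n_sampled/n_responded per class, the weighted class total is n_sampled:
  Region D: 60 × 19.5 = 1170
  Region E: 260 × 24.7 = 6422
  Region B: 140 × 15.9 = 2226
  Region C: 240 × 65.7 = 15,768
Adjusted estimate = 25,586 / 700 = 36.5514 → 36.6%.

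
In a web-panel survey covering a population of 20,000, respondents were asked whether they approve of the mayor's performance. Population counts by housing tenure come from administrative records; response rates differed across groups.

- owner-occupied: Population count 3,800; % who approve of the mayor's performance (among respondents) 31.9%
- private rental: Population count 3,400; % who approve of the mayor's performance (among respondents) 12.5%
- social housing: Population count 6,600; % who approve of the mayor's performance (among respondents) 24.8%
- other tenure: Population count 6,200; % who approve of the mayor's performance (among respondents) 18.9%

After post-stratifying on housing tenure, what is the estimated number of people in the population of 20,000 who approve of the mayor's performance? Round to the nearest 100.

Estimated count per cell = population count × respondent percentage:
  owner-occupied: 3,800 × 31.9% = 1212.2
  private rental: 3,400 × 12.5% = 425
  social housing: 6,600 × 24.8% = 1636.8
  other tenure: 6,200 × 18.9% = 1171.8
Estimated total = 4445.8 → 4,400.

4,400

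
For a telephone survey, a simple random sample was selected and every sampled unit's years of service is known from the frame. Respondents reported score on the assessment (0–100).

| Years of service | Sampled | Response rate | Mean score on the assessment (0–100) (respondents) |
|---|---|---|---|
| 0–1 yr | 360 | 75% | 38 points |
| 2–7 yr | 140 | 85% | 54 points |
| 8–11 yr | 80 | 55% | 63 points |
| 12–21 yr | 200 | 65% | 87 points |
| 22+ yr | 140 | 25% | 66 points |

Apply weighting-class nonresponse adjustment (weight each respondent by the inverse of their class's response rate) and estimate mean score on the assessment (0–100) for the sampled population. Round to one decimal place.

With weight = n_sampled/n_responded per class, the weighted class total is n_sampled:
  0–1 yr: 360 × 38 = 13,680
  2–7 yr: 140 × 54 = 7560
  8–11 yr: 80 × 63 = 5040
  12–21 yr: 200 × 87 = 17,400
  22+ yr: 140 × 66 = 9240
Adjusted estimate = 52,920 / 920 = 57.5217 → 57.5.

57.5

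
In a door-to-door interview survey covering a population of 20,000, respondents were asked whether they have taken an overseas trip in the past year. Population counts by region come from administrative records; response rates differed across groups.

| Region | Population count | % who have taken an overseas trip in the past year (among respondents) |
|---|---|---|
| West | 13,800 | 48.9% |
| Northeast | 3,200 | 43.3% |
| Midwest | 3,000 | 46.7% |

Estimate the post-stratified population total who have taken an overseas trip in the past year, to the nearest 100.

9,500

Estimated count per cell = population count × respondent percentage:
  West: 13,800 × 48.9% = 6748.2
  Northeast: 3,200 × 43.3% = 1385.6
  Midwest: 3,000 × 46.7% = 1401
Estimated total = 9534.8 → 9,500.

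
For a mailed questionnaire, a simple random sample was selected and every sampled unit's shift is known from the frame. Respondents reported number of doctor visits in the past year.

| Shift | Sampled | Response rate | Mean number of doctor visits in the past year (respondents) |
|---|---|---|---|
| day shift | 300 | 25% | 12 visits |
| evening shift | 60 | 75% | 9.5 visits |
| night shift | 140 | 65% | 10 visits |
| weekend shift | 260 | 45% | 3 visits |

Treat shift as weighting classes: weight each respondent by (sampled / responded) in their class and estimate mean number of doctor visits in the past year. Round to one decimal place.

Weighting each respondent by the inverse class response rate inflates each class back to its sampled size, so the class weight is n_sampled:
  day shift: 300 × 12 = 3600
  evening shift: 60 × 9.5 = 570
  night shift: 140 × 10 = 1400
  weekend shift: 260 × 3 = 780
Adjusted estimate = 6350 / 760 = 8.35526 → 8.4.

8.4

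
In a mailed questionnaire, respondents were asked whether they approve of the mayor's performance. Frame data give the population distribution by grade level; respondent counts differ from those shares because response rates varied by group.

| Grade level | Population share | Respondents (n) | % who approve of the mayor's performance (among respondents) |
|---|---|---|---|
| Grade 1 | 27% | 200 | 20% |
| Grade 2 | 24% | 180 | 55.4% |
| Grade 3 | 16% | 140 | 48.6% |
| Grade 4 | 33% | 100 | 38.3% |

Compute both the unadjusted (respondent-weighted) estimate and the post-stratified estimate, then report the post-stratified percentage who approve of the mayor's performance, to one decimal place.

Naive respondent-only estimate (weights = respondent counts):
  (200/620)×20 + (180/620)×55.4 + (140/620)×48.6 + (100/620)×38.3 = 39.6871%
Post-stratifying to population shares instead:
  0.27×20 + 0.24×55.4 + 0.16×48.6 + 0.33×38.3 = 39.111%

39.1%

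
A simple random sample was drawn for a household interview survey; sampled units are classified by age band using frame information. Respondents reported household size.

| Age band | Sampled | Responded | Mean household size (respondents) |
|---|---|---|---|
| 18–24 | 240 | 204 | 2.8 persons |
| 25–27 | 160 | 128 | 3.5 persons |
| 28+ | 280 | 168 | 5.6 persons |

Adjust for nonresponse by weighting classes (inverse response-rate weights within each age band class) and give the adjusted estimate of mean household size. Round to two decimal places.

4.12

Class response rates: 18–24 204/240 = 85%, 25–27 128/160 = 80%, 28+ 168/280 = 60%.
With weight = n_sampled/n_responded per class, the weighted class total is n_sampled:
  18–24: 240 × 2.8 = 672
  25–27: 160 × 3.5 = 560
  28+: 280 × 5.6 = 1568
Adjusted estimate = 2800 / 680 = 4.11765 → 4.12.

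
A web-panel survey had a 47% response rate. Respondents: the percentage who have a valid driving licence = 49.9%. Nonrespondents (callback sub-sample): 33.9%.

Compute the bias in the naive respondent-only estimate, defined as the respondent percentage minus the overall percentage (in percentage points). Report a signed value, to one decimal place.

Nonresponse fraction = 1 − 0.47 = 0.53.
Bias = (nonresponse fraction) × (respondent percentage − nonrespondent percentage)
     = 0.53 × (49.9 − 33.9) = 0.53 × 16 = 8.48.

+8.5 percentage points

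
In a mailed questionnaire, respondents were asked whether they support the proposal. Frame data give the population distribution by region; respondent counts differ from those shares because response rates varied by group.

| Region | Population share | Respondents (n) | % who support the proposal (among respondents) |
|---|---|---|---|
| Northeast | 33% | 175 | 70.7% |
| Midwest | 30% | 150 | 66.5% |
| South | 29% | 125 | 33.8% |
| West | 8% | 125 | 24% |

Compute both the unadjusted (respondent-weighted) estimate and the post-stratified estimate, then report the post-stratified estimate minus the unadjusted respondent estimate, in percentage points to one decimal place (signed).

+3.6 percentage points

Naive respondent-only estimate (weights = respondent counts):
  (175/575)×70.7 + (150/575)×66.5 + (125/575)×33.8 + (125/575)×24 = 51.4304%
Post-stratified estimate weights by population shares:
  0.33×70.7 + 0.3×66.5 + 0.29×33.8 + 0.08×24 = 55.003%
Difference = 55.003 − 51.4304 = 3.5726 pp.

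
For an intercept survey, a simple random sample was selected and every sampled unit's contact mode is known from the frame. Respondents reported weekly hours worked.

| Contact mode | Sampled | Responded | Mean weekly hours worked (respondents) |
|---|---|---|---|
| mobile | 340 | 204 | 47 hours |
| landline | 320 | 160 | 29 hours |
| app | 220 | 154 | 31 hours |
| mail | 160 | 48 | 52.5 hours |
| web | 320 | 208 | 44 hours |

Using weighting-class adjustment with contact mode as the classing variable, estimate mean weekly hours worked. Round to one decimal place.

40.1

Response rates by class: mobile 204/340 = 60%, landline 160/320 = 50%, app 154/220 = 70%, mail 48/160 = 30%, web 208/320 = 65%.
Weighting each respondent by the inverse class response rate inflates each class back to its sampled size, so the class weight is n_sampled:
  mobile: 340 × 47 = 15,980
  landline: 320 × 29 = 9280
  app: 220 × 31 = 6820
  mail: 160 × 52.5 = 8400
  web: 320 × 44 = 14,080
Adjusted estimate = 54,560 / 1,360 = 40.1176 → 40.1.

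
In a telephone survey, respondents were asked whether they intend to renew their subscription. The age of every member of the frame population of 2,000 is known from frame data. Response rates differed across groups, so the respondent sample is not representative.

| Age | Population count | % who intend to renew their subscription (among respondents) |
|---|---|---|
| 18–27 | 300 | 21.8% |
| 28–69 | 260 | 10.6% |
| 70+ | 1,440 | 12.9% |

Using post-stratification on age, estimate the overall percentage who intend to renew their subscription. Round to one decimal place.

13.9%

Post-stratification weights by population share, not respondent share:
  18–27: (300/2,000) × 21.8 = 3.27
  28–69: (260/2,000) × 10.6 = 1.378
  70+: (1,440/2,000) × 12.9 = 9.288
Post-stratified estimate = 13.936 → 13.9%.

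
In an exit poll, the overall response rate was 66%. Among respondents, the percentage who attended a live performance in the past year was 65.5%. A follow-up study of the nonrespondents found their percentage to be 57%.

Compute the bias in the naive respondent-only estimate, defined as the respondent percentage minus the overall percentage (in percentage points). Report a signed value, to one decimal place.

Nonresponse fraction = 1 − 0.66 = 0.34.
Bias = (nonresponse fraction) × (respondent percentage − nonrespondent percentage)
     = 0.34 × (65.5 − 57) = 0.34 × 8.5 = 2.89.

+2.9 percentage points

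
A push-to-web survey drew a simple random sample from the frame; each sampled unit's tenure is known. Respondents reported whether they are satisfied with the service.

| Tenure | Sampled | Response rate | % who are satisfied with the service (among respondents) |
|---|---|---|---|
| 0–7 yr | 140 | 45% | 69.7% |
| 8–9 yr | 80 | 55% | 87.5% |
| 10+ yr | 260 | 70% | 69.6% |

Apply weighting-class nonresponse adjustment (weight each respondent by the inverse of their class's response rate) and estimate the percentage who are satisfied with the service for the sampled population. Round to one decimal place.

Each respondent's weight = sampled/responded in their class; summing within a class gives n_sampled, so:
  0–7 yr: 140 × 69.7 = 9758
  8–9 yr: 80 × 87.5 = 7000
  10+ yr: 260 × 69.6 = 18,096
Adjusted estimate = 34,854 / 480 = 72.6125 → 72.6%.

72.6%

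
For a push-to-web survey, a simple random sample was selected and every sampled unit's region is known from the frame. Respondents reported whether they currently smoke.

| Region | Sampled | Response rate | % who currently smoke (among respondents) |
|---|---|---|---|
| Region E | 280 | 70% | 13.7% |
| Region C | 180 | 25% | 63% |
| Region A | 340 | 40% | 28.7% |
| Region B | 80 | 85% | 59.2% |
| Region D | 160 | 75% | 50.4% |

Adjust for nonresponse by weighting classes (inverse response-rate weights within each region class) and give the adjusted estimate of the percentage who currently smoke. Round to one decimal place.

With weight = n_sampled/n_responded per class, the weighted class total is n_sampled:
  Region E: 280 × 13.7 = 3836
  Region C: 180 × 63 = 11,340
  Region A: 340 × 28.7 = 9758
  Region B: 80 × 59.2 = 4736
  Region D: 160 × 50.4 = 8064
Adjusted estimate = 37,734 / 1,040 = 36.2827 → 36.3%.

36.3%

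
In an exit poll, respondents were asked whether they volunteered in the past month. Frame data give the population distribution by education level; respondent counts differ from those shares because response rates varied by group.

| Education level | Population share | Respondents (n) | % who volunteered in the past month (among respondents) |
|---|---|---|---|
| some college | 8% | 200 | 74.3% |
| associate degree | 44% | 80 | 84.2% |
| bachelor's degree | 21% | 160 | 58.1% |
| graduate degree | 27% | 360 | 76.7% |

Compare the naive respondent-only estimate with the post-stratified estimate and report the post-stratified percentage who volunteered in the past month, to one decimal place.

75.9%

Without adjustment, the pooled respondent share is:
  (200/800)×74.3 + (80/800)×84.2 + (160/800)×58.1 + (360/800)×76.7 = 73.13%
Post-stratified estimate weights by population shares:
  0.08×74.3 + 0.44×84.2 + 0.21×58.1 + 0.27×76.7 = 75.902%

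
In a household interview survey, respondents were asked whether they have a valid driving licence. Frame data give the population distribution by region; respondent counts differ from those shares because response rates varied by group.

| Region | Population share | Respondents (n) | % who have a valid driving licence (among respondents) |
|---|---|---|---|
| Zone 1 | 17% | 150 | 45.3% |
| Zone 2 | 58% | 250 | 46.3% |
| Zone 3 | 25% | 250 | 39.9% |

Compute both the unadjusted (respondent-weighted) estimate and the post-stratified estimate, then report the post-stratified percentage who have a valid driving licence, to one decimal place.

44.5%

Naive respondent-only estimate (weights = respondent counts):
  (150/650)×45.3 + (250/650)×46.3 + (250/650)×39.9 = 43.6077%
Post-stratifying to population shares instead:
  0.17×45.3 + 0.58×46.3 + 0.25×39.9 = 44.53%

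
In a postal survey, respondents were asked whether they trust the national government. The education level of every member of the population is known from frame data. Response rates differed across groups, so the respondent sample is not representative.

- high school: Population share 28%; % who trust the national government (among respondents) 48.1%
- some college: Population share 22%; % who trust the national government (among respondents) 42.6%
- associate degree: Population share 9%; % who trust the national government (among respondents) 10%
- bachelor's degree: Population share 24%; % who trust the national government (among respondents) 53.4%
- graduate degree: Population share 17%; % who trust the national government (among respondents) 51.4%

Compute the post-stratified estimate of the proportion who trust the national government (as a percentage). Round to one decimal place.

45.3%

Post-stratification weights by population share, not respondent share:
  high school: 0.28 × 48.1 = 13.468
  some college: 0.22 × 42.6 = 9.372
  associate degree: 0.09 × 10 = 0.9
  bachelor's degree: 0.24 × 53.4 = 12.816
  graduate degree: 0.17 × 51.4 = 8.738
Post-stratified estimate = 45.294 → 45.3%.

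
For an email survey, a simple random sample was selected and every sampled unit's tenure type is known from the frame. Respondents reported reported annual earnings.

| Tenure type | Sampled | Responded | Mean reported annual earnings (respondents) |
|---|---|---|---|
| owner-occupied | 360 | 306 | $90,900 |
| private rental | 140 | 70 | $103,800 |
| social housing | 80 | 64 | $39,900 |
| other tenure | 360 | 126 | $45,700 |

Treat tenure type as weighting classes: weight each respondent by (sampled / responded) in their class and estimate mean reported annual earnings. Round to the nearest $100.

$71,200

Class response rates: owner-occupied 306/360 = 85%, private rental 70/140 = 50%, social housing 64/80 = 80%, other tenure 126/360 = 35%.
Each respondent's weight = sampled/responded in their class; summing within a class gives n_sampled, so:
  owner-occupied: 360 × 90,900 = 32,724,000
  private rental: 140 × 103,800 = 14,532,000
  social housing: 80 × 39,900 = 3,192,000
  other tenure: 360 × 45,700 = 16,452,000
Adjusted estimate = 66,900,000 / 940 = 71170.2 → $71,200.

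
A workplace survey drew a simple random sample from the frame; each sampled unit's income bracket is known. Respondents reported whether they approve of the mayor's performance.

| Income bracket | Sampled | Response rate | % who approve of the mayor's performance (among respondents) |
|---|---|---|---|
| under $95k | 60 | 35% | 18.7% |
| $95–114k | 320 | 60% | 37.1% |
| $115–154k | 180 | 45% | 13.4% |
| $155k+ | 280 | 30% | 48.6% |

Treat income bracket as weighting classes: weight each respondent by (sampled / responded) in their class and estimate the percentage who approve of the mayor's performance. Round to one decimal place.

With weight = n_sampled/n_responded per class, the weighted class total is n_sampled:
  under $95k: 60 × 18.7 = 1122
  $95–114k: 320 × 37.1 = 11,872
  $115–154k: 180 × 13.4 = 2412
  $155k+: 280 × 48.6 = 13,608
Adjusted estimate = 29,014 / 840 = 34.5405 → 34.5%.

34.5%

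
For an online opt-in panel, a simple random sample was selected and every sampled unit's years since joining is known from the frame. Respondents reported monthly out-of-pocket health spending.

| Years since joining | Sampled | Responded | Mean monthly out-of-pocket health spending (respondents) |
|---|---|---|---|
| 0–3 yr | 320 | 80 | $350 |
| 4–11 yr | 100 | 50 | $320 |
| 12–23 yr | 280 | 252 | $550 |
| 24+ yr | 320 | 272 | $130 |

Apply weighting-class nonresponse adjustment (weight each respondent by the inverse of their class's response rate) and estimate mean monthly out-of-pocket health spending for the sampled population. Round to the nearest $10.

$330

Response rates by class: 0–3 yr 80/320 = 25%, 4–11 yr 50/100 = 50%, 12–23 yr 252/280 = 90%, 24+ yr 272/320 = 85%.
Each respondent's weight = sampled/responded in their class; summing within a class gives n_sampled, so:
  0–3 yr: 320 × 350 = 112,000
  4–11 yr: 100 × 320 = 32,000
  12–23 yr: 280 × 550 = 154,000
  24+ yr: 320 × 130 = 41,600
Adjusted estimate = 339,600 / 1,020 = 332.941 → $330.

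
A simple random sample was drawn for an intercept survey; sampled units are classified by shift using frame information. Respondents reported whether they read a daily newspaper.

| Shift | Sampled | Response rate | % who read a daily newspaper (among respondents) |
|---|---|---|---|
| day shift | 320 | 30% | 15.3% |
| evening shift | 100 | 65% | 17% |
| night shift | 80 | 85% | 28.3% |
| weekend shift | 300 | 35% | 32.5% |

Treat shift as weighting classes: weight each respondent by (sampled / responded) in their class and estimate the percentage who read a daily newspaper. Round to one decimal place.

Inverse-response-rate weighting restores each class to its sampled count, so class totals weight by n_sampled:
  day shift: 320 × 15.3 = 4896
  evening shift: 100 × 17 = 1700
  night shift: 80 × 28.3 = 2264
  weekend shift: 300 × 32.5 = 9750
Adjusted estimate = 18,610 / 800 = 23.2625 → 23.3%.

23.3%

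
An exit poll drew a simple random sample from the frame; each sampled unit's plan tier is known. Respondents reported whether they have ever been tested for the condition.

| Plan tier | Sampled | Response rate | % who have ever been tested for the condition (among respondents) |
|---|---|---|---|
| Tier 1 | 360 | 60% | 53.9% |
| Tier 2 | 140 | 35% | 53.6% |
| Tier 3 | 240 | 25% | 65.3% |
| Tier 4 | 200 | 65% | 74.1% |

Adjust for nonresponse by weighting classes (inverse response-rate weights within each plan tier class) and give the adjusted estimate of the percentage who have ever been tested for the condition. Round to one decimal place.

Inverse-response-rate weighting restores each class to its sampled count, so class totals weight by n_sampled:
  Tier 1: 360 × 53.9 = 19,404
  Tier 2: 140 × 53.6 = 7504
  Tier 3: 240 × 65.3 = 15,672
  Tier 4: 200 × 74.1 = 14820
Adjusted estimate = 57,400 / 940 = 61.0638 → 61.1%.

61.1%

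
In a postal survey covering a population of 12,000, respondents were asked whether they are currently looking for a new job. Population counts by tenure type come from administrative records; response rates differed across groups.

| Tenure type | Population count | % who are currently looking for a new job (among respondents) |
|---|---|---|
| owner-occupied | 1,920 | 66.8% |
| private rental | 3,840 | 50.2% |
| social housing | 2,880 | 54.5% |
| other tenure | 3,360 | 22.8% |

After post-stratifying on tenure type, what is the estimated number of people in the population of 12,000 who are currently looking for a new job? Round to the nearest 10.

Each cell contributes its population count × the respondent rate:
  owner-occupied: 1,920 × 66.8% = 1282.56
  private rental: 3,840 × 50.2% = 1927.68
  social housing: 2,880 × 54.5% = 1569.6
  other tenure: 3,360 × 22.8% = 766.08
Estimated total = 5545.92 → 5,550.

5,550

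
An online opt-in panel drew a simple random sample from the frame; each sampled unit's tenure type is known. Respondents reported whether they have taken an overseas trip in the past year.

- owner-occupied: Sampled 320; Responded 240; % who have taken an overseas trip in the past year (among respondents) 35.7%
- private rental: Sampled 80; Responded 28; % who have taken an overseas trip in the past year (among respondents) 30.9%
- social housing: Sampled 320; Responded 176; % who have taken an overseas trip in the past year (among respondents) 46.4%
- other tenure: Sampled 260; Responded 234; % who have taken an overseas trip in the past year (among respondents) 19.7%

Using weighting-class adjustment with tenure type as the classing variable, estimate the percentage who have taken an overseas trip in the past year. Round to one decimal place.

Response rates by class: owner-occupied 240/320 = 75%, private rental 28/80 = 35%, social housing 176/320 = 55%, other tenure 234/260 = 90%.
With weight = n_sampled/n_responded per class, the weighted class total is n_sampled:
  owner-occupied: 320 × 35.7 = 11,424
  private rental: 80 × 30.9 = 2472
  social housing: 320 × 46.4 = 14,848
  other tenure: 260 × 19.7 = 5122
Adjusted estimate = 33,866 / 980 = 34.5571 → 34.6%.

34.6%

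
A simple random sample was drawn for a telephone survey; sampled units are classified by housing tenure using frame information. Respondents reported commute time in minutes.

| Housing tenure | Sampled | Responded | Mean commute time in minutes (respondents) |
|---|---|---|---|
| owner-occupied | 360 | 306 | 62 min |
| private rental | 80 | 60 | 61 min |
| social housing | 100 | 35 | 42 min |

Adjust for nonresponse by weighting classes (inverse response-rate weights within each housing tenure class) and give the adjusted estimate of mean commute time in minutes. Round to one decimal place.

Class response rates: owner-occupied 306/360 = 85%, private rental 60/80 = 75%, social housing 35/100 = 35%.
Weighting each respondent by the inverse class response rate inflates each class back to its sampled size, so the class weight is n_sampled:
  owner-occupied: 360 × 62 = 22,320
  private rental: 80 × 61 = 4880
  social housing: 100 × 42 = 4200
Adjusted estimate = 31,400 / 540 = 58.1481 → 58.1.

58.1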